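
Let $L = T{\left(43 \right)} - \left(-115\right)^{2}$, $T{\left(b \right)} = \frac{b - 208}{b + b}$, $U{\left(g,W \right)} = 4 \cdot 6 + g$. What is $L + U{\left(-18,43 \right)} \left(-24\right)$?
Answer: $- \frac{1149899}{86} \approx -13371.0$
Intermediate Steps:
$U{\left(g,W \right)} = 24 + g$
$T{\left(b \right)} = \frac{-208 + b}{2 b}$
$L = - \frac{1137515}{86}$ ($L = \frac{-208 + 43}{2 \cdot 43} - \left(-115\right)^{2} = \frac{1}{2} \cdot \frac{1}{43} \left(-165\right) - 13225 = - \frac{165}{86} - 13225 = - \frac{1137515}{86} \approx -13227.0$)
$L + U{\left(-18,43 \right)} \left(-24\right) = - \frac{1137515}{86} + \left(24 - 18\right) \left(-24\right) = - \frac{1137515}{86} + 6 \left(-24\right) = - \frac{1137515}{86} - 144 = - \frac{1149899}{86}$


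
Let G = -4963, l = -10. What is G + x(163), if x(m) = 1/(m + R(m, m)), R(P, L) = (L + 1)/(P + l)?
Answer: -124586036/25103 ≈ -4963.0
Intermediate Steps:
R(P, L) = (1 + L)/(-10 + P) (R(P, L) = (L + 1)/(P - 10) = (1 + L)/(-10 + P))
x(m) = 1/(m + (1 + m)/(-10 + m))
G + x(163) = -4963 + (-10 + 163)/(1 + 163 + 163*(-10 + 163)) = -4963 + 153/(1 + 163 + 163*153) = -4963 + 153/(1 + 163 + 24939) = -4963 + 153/25103 = -124586036/25103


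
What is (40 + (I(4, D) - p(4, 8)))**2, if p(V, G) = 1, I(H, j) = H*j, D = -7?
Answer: 121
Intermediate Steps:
(40 + (I(4, D) - p(4, 8)))**2 = (40 + (4*(-7) - 1*1))**2 = (40 + (-28 - 1))**2 = (40 - 29)**2 = 11**2 = 121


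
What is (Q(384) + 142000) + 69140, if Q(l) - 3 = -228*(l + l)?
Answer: 36039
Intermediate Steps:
Q(l) = 3 - 456*l (Q(l) = 3 - 228*(l + l) = 3 - 456*l)
(Q(384) + 142000) + 69140 = ((3 - 456*384) + 142000) + 69140 = ((3 - 175104) + 142000) + 69140 = (-175101 + 142000) + 69140 = -33101 + 69140 = 36039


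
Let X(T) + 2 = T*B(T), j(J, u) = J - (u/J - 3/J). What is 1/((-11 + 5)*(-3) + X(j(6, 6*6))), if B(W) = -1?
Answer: 2/31 ≈ 0.064516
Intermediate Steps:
j(J, u) = J + 3/J - u/J (j(J, u) = J - (-3/J + u/J) = J + (3/J - u/J) = J + 3/J - u/J)
X(T) = -2 - T (X(T) = -2 + T*(-1) = -2 - T)
1/((-11 + 5)*(-3) + X(j(6, 6*6))) = 1/((-11 + 5)*(-3) + (-2 - (3 + 6**2 - 6*6)/6)) = 1/(-6*(-3) + (-2 - (3 + 36 - 1*36)/6)) = 1/(18 + (-2 - (3 + 36 - 36)/6)) = 1/(18 + (-2 - 3/6)) = 1/(18 + (-2 - 1*1/2)) = 1/(18 + (-2 - 1/2)) = 1/(18 - 5/2) = 1/(31/2) = 2/31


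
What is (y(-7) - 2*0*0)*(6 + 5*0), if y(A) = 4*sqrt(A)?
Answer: 24*I*sqrt(7) ≈ 63.498*I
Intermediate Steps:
(y(-7) - 2*0*0)*(6 + 5*0) = (4*sqrt(-7) - 2*0*0)*(6 + 5*0) = (4*(I*sqrt(7)) + 0*0)*(6 + 0) = (4*I*sqrt(7) + 0)*6 = (4*I*sqrt(7))*6 = 24*I*sqrt(7)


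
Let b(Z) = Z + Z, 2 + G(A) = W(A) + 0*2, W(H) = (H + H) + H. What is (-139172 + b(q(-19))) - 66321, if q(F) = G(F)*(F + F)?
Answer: -201009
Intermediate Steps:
W(H) = 3*H (W(H) = 2*H + H = 3*H)
G(A) = -2 + 3*A (G(A) = -2 + (3*A + 0*2) = -2 + (3*A + 0) = -2 + 3*A)
q(F) = 2*F*(-2 + 3*F) (q(F) = (-2 + 3*F)*(F + F) = (-2 + 3*F)*(2*F) = 2*F*(-2 + 3*F))
b(Z) = 2*Z
(-139172 + b(q(-19))) - 66321 = (-139172 + 2*(2*(-19)*(-2 + 3*(-19)))) - 66321 = (-139172 + 2*(2*(-19)*(-2 - 57))) - 66321 = (-139172 + 2*(2*(-19)*(-59))) - 66321 = (-139172 + 2*2242) - 66321 = (-139172 + 4484) - 66321 = -134688 - 66321 = -201009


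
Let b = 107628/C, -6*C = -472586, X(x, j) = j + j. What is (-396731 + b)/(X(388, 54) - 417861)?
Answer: 93744435299/98712109629 ≈ 0.94967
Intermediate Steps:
X(x, j) = 2*j
C = 236293/3 (C = -1/6*(-472586) = 236293/3 ≈ 78764.)
b = 322884/236293 (b = 107628/(236293/3) = 107628*(3/236293) = 322884/236293 ≈ 1.3665)
(-396731 + b)/(X(388, 54) - 417861) = (-396731 + 322884/236293)/(2*54 - 417861) = -93744435299/(236293*(108 - 417861)) = -93744435299/236293/(-417753) = -93744435299/236293*(-1/417753) = 93744435299/98712109629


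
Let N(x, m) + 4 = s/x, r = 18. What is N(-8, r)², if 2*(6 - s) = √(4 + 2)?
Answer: (76 - √6)²/256 ≈ 21.132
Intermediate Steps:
s = 6 - √6/2 (s = 6 - √(4 + 2)/2 = 6 - √6/2 ≈ 4.7753)
N(x, m) = -4 + (6 - √6/2)/x
N(-8, r)² = ((½)*(12 - √6 - 8*(-8))/(-8))² = ((½)*(-⅛)*(12 - √6 + 64))² = ((½)*(-⅛)*(76 - √6))² = (-19/4 + √6/16)²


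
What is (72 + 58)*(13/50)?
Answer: 169/5 ≈ 33.800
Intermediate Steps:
(72 + 58)*(13/50) = 130*(13*(1/50)) = 130*(13/50) = 169/5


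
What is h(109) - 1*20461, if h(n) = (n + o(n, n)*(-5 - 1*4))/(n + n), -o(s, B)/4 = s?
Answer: -40885/2 ≈ -20443.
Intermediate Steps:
o(s, B) = -4*s
h(n) = 37/2 (h(n) = (n + (-4*n)*(-5 - 1*4))/(n + n) = (n + (-4*n)*(-5 - 4))/((2*n)) = (n - 4*n*(-9))*(1/(2*n)) = (n + 36*n)*(1/(2*n)) = (37*n)*(1/(2*n)) = 37/2)
h(109) - 1*20461 = 37/2 - 1*20461 = 37/2 - 20461 = -40885/2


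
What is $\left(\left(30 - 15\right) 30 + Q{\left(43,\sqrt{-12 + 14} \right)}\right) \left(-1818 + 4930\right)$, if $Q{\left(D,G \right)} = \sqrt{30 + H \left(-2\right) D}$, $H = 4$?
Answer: $1400400 + 3112 i \sqrt{314} \approx 1.4004 \cdot 10^{6} + 55145.0 i$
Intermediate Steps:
$Q{\left(D,G \right)} = \sqrt{30 - 8 D}$ ($Q{\left(D,G \right)} = \sqrt{30 + 4 \left(-2\right) D} = \sqrt{30 - 8 D}$)
$\left(\left(30 - 15\right) 30 + Q{\left(43,\sqrt{-12 + 14} \right)}\right) \left(-1818 + 4930\right) = \left(\left(30 - 15\right) 30 + \sqrt{30 - 344}\right) \left(-1818 + 4930\right) = \left(15 \cdot 30 + \sqrt{30 - 344}\right) 3112 = \left(450 + \sqrt{-314}\right) 3112 = \left(450 + i \sqrt{314}\right) 3112 = 1400400 + 3112 i \sqrt{314}$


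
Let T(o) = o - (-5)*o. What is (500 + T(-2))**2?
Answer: 238144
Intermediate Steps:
T(o) = 6*o (T(o) = o + 5*o = 6*o)
(500 + T(-2))**2 = (500 + 6*(-2))**2 = (500 - 12)**2 = 488**2 = 238144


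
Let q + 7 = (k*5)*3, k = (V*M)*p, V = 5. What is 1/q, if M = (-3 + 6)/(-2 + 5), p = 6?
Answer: 1/443 ≈ 0.0022573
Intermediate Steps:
M = 1 (M = 3/3 = 3*(⅓) = 1)
k = 30 (k = (5*1)*6 = 5*6 = 30)
q = 443 (q = -7 + (30*5)*3 = -7 + 150*3 = -7 + 450 = 443)
1/q = 1/443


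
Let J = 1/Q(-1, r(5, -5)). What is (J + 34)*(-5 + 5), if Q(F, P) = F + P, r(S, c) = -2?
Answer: 0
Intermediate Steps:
J = -⅓ (J = 1/(-1 - 2) = 1/(-3) = -⅓ ≈ -0.33333)
(J + 34)*(-5 + 5) = (-⅓ + 34)*(-5 + 5) = (101/3)*0 = 0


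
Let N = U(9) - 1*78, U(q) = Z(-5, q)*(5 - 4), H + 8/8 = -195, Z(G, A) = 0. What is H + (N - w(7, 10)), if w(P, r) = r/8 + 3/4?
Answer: -276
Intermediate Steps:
H = -196 (H = -1 - 195 = -196)
U(q) = 0 (U(q) = 0*(5 - 4) = 0*1 = 0)
w(P, r) = ¾ + r/8 (w(P, r) = r*(⅛) + 3*(¼) = r/8 + ¾ = ¾ + r/8)
N = -78 (N = 0 - 1*78 = 0 - 78 = -78)
H + (N - w(7, 10)) = -196 + (-78 - (¾ + (⅛)*10)) = -196 + (-78 - (¾ + 5/4)) = -196 + (-78 - 1*2) = -196 + (-78 - 2) = -196 - 80 = -276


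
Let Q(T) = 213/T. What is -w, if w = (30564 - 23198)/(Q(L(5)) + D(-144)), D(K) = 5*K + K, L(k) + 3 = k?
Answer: 14732/1515 ≈ 9.7241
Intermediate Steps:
L(k) = -3 + k
D(K) = 6*K
w = -14732/1515 (w = (30564 - 23198)/(213/(-3 + 5) + 6*(-144)) = 7366/(213/2 - 864) = 7366/(-1515/2) = 7366*(-2/1515) = -14732/1515 ≈ -9.7241)
-w = -1*(-14732/1515) = 14732/1515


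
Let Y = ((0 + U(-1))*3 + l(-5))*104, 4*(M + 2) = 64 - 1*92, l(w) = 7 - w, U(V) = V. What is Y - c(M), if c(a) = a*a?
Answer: 855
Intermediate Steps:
M = -9 (M = -2 + (64 - 1*92)/4 = -2 + (64 - 92)/4 = -2 + (1/4)*(-28) = -2 - 7 = -9)
c(a) = a**2
Y = 936 (Y = ((0 - 1)*3 + (7 - 1*(-5)))*104 = (-1*3 + (7 + 5))*104 = (-3 + 12)*104 = 9*104 = 936)
Y - c(M) = 936 - 1*(-9)**2 = 936 - 1*81 = 936 - 81 = 855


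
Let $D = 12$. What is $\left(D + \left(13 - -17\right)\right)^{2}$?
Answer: $1764$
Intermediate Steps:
$\left(D + \left(13 - -17\right)\right)^{2} = \left(12 + \left(13 - -17\right)\right)^{2} = \left(12 + \left(13 + 17\right)\right)^{2} = \left(12 + 30\right)^{2} = 42^{2} = 1764$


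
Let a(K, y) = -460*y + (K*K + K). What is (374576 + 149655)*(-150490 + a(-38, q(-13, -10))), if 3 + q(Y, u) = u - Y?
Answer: -78154454404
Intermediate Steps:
q(Y, u) = -3 + u - Y (q(Y, u) = -3 + (u - Y) = -3 + u - Y)
a(K, y) = K + K**2 - 460*y (a(K, y) = -460*y + (K**2 + K) = -460*y + (K + K**2) = K + K**2 - 460*y)
(374576 + 149655)*(-150490 + a(-38, q(-13, -10))) = (374576 + 149655)*(-150490 + (-38 + (-38)**2 - 460*(-3 - 10 - 1*(-13)))) = 524231*(-150490 + (-38 + 1444 - 460*(-3 - 10 + 13))) = 524231*(-150490 + (-38 + 1444 - 460*0)) = 524231*(-150490 + (-38 + 1444 + 0)) = 524231*(-150490 + 1406) = 524231*(-149084) = -78154454404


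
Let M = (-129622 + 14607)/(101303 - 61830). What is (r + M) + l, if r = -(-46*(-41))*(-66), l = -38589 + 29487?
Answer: 4554042887/39473 ≈ 1.1537e+5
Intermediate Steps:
l = -9102
r = 124476 (r = -1886*(-66) = -1*(-124476) = 124476)
M = -115015/39473 ≈ -2.9138
(r + M) + l = (124476 - 115015/39473) - 9102 = 4913326133/39473 - 9102 = 4554042887/39473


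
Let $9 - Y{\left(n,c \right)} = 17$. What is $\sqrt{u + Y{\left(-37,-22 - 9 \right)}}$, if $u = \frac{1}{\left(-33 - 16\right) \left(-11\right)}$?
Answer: $\frac{3 i \sqrt{5269}}{77} \approx 2.8281 i$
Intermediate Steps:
$Y{\left(n,c \right)} = -8$ ($Y{\left(n,c \right)} = 9 - 17 = -8$)
$u = \frac{1}{539}$ ($u = \frac{1}{\left(-49\right) \left(-11\right)} = \frac{1}{539} \approx 0.0018553$)
$\sqrt{u + Y{\left(-37,-22 - 9 \right)}} = \sqrt{\frac{1}{539} - 8} = \sqrt{- \frac{4311}{539}} = \frac{3 i \sqrt{5269}}{77}$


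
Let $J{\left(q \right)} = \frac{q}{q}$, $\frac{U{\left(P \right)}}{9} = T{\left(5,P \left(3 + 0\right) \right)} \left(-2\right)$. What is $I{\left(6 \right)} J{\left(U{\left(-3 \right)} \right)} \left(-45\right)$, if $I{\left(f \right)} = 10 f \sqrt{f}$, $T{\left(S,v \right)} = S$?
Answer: $- 2700 \sqrt{6} \approx -6613.6$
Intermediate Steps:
$U{\left(P \right)} = -90$ ($U{\left(P \right)} = 9 \cdot 5 \left(-2\right) = 9 \left(-10\right) = -90$)
$I{\left(f \right)} = 10 f^{\frac{3}{2}}$
$J{\left(q \right)} = 1$
$I{\left(6 \right)} J{\left(U{\left(-3 \right)} \right)} \left(-45\right) = 10 \cdot 6^{\frac{3}{2}} \cdot 1 \left(-45\right) = 10 \cdot 6 \sqrt{6} \cdot 1 \left(-45\right) = 60 \sqrt{6} \cdot 1 \left(-45\right) = 60 \sqrt{6} \left(-45\right) = - 2700 \sqrt{6}$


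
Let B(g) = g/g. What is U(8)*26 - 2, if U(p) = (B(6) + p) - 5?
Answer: 102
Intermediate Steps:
B(g) = 1
U(p) = -4 + p (U(p) = (1 + p) - 5 = -4 + p)
U(8)*26 - 2 = (-4 + 8)*26 - 2 = 4*26 - 2 = 104 - 2 = 102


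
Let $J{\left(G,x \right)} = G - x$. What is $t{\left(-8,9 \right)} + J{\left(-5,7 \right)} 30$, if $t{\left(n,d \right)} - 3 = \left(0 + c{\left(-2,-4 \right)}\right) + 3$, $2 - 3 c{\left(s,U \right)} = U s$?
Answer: $-356$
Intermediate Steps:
$c{\left(s,U \right)} = \frac{2}{3} - \frac{U s}{3}$
$t{\left(n,d \right)} = 4$ ($t{\left(n,d \right)} = 3 + \left(\left(0 + \left(\frac{2}{3} - \left(- \frac{4}{3}\right) \left(-2\right)\right)\right) + 3\right) = 3 + \left(\left(0 + \left(\frac{2}{3} - \frac{8}{3}\right)\right) + 3\right) = 3 + \left(\left(0 - 2\right) + 3\right) = 3 + \left(-2 + 3\right) = 3 + 1 = 4$)
$t{\left(-8,9 \right)} + J{\left(-5,7 \right)} 30 = 4 + \left(-5 - 7\right) 30 = 4 - 360 = -356$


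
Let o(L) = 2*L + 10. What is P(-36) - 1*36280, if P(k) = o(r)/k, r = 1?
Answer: -108841/3 ≈ -36280.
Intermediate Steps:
o(L) = 10 + 2*L
P(k) = 12/k (P(k) = (10 + 2*1)/k = (10 + 2)/k = 12/k)
P(-36) - 1*36280 = 12/(-36) - 1*36280 = 12*(-1/36) - 36280 = -1/3 - 36280 = -108841/3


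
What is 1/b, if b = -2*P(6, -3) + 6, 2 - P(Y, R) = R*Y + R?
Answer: -1/40 ≈ -0.025000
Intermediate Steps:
P(Y, R) = 2 - R - R*Y (P(Y, R) = 2 - (R*Y + R) = 2 - (R + R*Y) = 2 + (-R - R*Y) = 2 - R - R*Y)
b = -40 (b = -2*(2 - 1*(-3) - 1*(-3)*6) + 6 = -2*(2 + 3 + 18) + 6 = -2*23 + 6 = -46 + 6 = -40)
1/b = 1/(-40) = -1/40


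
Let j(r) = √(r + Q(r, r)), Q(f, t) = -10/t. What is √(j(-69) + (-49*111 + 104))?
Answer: √(-25399935 + 69*I*√327819)/69 ≈ 0.056803 + 73.041*I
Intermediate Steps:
j(r) = √(r - 10/r)
√(j(-69) + (-49*111 + 104)) = √(√(-69 - 10/(-69)) + (-49*111 + 104)) = √(√(-69 - 10*(-1/69)) + (-5439 + 104)) = √(√(-69 + 10/69) - 5335) = √(√(-4751/69) - 5335) = √(I*√327819/69 - 5335) = √(-5335 + I*√327819/69)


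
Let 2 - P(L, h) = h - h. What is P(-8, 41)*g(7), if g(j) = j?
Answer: 14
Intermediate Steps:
P(L, h) = 2 (P(L, h) = 2 - (h - h) = 2 - 1*0 = 2 + 0 = 2)
P(-8, 41)*g(7) = 2*7 = 14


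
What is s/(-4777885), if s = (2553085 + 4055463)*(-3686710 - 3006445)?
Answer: 1263772459684/136511 ≈ 9.2577e+6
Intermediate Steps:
s = -44232036088940 (s = 6608548*(-6693155) = -44232036088940)
s/(-4777885) = -44232036088940/(-4777885) = -44232036088940*(-1/4777885) = 1263772459684/136511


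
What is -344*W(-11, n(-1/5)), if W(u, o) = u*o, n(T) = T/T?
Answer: 3784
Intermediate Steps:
n(T) = 1
W(u, o) = o*u
-344*W(-11, n(-1/5)) = -344*(-11) = 3784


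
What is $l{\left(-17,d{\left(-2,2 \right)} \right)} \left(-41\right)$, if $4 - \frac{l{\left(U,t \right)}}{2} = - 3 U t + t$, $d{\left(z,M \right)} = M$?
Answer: $8200$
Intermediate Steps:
$l{\left(U,t \right)} = 8 - 2 t + 6 U t$ ($l{\left(U,t \right)} = 8 - 2 \left(- 3 U t + t\right) = 8 - 2 \left(t - 3 U t\right) = 8 + \left(- 2 t + 6 U t\right) = 8 - 2 t + 6 U t$)
$l{\left(-17,d{\left(-2,2 \right)} \right)} \left(-41\right) = \left(8 - 4 + 6 \left(-17\right) 2\right) \left(-41\right) = \left(8 - 4 - 204\right) \left(-41\right) = \left(-200\right) \left(-41\right) = 8200$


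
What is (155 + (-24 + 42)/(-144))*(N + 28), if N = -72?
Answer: -13629/2 ≈ -6814.5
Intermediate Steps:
(155 + (-24 + 42)/(-144))*(N + 28) = (155 + (-24 + 42)/(-144))*(-72 + 28) = (155 + 18*(-1/144))*(-44) = (155 - 1/8)*(-44) = (1239/8)*(-44) = -13629/2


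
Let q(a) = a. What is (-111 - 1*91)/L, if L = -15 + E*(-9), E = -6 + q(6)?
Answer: 202/15 ≈ 13.467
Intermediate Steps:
E = 0 (E = -6 + 6 = 0)
L = -15 (L = -15 + 0*(-9) = -15 + 0 = -15)
(-111 - 1*91)/L = (-111 - 1*91)/(-15) = (-111 - 91)*(-1/15) = -202*(-1/15) = 202/15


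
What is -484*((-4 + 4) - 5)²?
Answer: -12100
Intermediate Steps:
-484*((-4 + 4) - 5)² = -484*(0 - 5)² = -484*(-5)² = -484*25 = -12100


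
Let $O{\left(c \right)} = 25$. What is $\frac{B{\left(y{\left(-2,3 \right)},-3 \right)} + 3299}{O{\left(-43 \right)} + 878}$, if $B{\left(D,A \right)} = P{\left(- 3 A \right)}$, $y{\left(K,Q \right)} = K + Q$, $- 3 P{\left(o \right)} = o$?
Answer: $\frac{3296}{903} \approx 3.6501$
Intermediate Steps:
$P{\left(o \right)} = - \frac{o}{3}$
$B{\left(D,A \right)} = A$ ($B{\left(D,A \right)} = - \frac{\left(-3\right) A}{3} = A$)
$\frac{B{\left(y{\left(-2,3 \right)},-3 \right)} + 3299}{O{\left(-43 \right)} + 878} = \frac{-3 + 3299}{25 + 878} = \frac{3296}{903}$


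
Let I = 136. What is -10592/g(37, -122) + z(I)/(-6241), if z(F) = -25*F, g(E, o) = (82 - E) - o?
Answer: -65536872/1042247 ≈ -62.880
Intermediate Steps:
g(E, o) = 82 - E - o
-10592/g(37, -122) + z(I)/(-6241) = -10592/(82 - 1*37 - 1*(-122)) - 25*136/(-6241) = -10592/(82 - 37 + 122) - 3400*(-1/6241) = -10592/167 + 3400/6241 = -65536872/1042247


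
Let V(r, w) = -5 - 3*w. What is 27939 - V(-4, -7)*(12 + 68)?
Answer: 26659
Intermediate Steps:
27939 - V(-4, -7)*(12 + 68) = 27939 - (-5 - 3*(-7))*(12 + 68) = 27939 - (-5 + 21)*80 = 27939 - 16*80 = 27939 - 1*1280 = 27939 - 1280 = 26659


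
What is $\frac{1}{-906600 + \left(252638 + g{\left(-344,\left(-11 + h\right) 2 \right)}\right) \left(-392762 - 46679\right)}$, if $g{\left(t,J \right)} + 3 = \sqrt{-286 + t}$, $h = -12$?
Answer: $\frac{i}{- 111019083635 i + 1318323 \sqrt{70}} \approx -9.0075 \cdot 10^{-12} + 8.949 \cdot 10^{-16} i$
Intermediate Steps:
$g{\left(t,J \right)} = -3 + \sqrt{-286 + t}$
$\frac{1}{-906600 + \left(252638 + g{\left(-344,\left(-11 + h\right) 2 \right)}\right) \left(-392762 - 46679\right)} = \frac{1}{-906600 + \left(252638 - \left(3 - \sqrt{-286 - 344}\right)\right) \left(-392762 - 46679\right)} = \frac{1}{-906600 + \left(252638 - \left(3 - \sqrt{-630}\right)\right) \left(-439441\right)} = \frac{1}{-906600 + \left(252638 - \left(3 - 3 i \sqrt{70}\right)\right) \left(-439441\right)} = \frac{1}{-906600 + \left(252635 + 3 i \sqrt{70}\right) \left(-439441\right)} = \frac{1}{-906600 - \left(111018177035 + 1318323 i \sqrt{70}\right)} = \frac{1}{-111019083635 - 1318323 i \sqrt{70}}$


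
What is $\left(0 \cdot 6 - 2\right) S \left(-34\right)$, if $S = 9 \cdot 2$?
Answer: $1224$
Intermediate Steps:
$S = 18$
$\left(0 \cdot 6 - 2\right) S \left(-34\right) = \left(0 \cdot 6 - 2\right) 18 \left(-34\right) = \left(0 - 2\right) 18 \left(-34\right) = \left(-2\right) 18 \left(-34\right) = \left(-36\right) \left(-34\right) = 1224$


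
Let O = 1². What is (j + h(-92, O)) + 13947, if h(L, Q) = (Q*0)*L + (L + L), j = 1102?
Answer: 14865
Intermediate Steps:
O = 1
h(L, Q) = 2*L (h(L, Q) = 0*L + 2*L = 0 + 2*L = 2*L)
(j + h(-92, O)) + 13947 = (1102 + 2*(-92)) + 13947 = (1102 - 184) + 13947 = 918 + 13947 = 14865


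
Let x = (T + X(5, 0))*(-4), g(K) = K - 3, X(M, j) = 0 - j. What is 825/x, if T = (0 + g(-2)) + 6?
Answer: -825/4 ≈ -206.25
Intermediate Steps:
X(M, j) = -j
g(K) = -3 + K
T = 1 (T = (0 + (-3 - 2)) + 6 = (0 - 5) + 6 = -5 + 6 = 1)
x = -4 (x = (1 - 1*0)*(-4) = (1 + 0)*(-4) = 1*(-4) = -4)
825/x = 825/(-4) = 825*(-¼) = -825/4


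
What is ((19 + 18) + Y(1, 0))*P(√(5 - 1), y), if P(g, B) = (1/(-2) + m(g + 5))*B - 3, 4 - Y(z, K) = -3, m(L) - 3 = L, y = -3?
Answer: -1386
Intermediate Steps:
m(L) = 3 + L
Y(z, K) = 7 (Y(z, K) = 4 - 1*(-3) = 4 + 3 = 7)
P(g, B) = -3 + B*(15/2 + g) (P(g, B) = (1/(-2) + (3 + (g + 5)))*B - 3 = (-½ + (3 + (5 + g)))*B - 3 = (-½ + (8 + g))*B - 3 = (15/2 + g)*B - 3 = B*(15/2 + g) - 3 = -3 + B*(15/2 + g))
((19 + 18) + Y(1, 0))*P(√(5 - 1), y) = ((19 + 18) + 7)*(-3 + (15/2)*(-3) - 3*√(5 - 1)) = (37 + 7)*(-3 - 45/2 - 3*√4) = 44*(-3 - 45/2 - 3*2) = 44*(-3 - 45/2 - 6) = 44*(-63/2) = -1386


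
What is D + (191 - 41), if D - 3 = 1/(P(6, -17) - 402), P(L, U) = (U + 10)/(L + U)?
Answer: 675484/4415 ≈ 153.00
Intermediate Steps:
P(L, U) = (10 + U)/(L + U)
D = 13234/4415 (D = 3 + 1/((10 - 17)/(6 - 17) - 402) = 3 + 1/(-7/(-11) - 402) = 3 + 1/(-1/11*(-7) - 402) = 3 + 1/(7/11 - 402) = 3 + 1/(-4415/11) = 3 - 11/4415 = 13234/4415 ≈ 2.9975)
D + (191 - 41) = 13234/4415 + (191 - 41) = 13234/4415 + 150 = 675484/4415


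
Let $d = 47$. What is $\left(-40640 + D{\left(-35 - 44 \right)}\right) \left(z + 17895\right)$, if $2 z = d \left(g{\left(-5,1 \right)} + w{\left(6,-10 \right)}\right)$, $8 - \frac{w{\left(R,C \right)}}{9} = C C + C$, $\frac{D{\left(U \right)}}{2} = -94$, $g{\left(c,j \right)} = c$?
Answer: $-17739766$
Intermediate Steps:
$D{\left(U \right)} = -188$ ($D{\left(U \right)} = 2 \left(-94\right) = -188$)
$w{\left(R,C \right)} = 72 - 9 C - 9 C^{2}$ ($w{\left(R,C \right)} = 72 - 9 \left(C C + C\right) = 72 - 9 \left(C^{2} + C\right) = 72 - 9 \left(C + C^{2}\right) = 72 - \left(9 C + 9 C^{2}\right) = 72 - 9 C - 9 C^{2}$)
$z = - \frac{34921}{2}$ ($z = \frac{47 \left(-5 - \left(-162 + 900\right)\right)}{2} = \frac{47 \left(-5 + \left(72 + 90 - 900\right)\right)}{2} = \frac{47 \left(-5 - 738\right)}{2} = \frac{47 \left(-743\right)}{2} = \frac{1}{2} \left(-34921\right) = - \frac{34921}{2} \approx -17461.0$)
$\left(-40640 + D{\left(-35 - 44 \right)}\right) \left(z + 17895\right) = \left(-40640 - 188\right) \left(- \frac{34921}{2} + 17895\right) = \left(-40828\right) \frac{869}{2} = -17739766$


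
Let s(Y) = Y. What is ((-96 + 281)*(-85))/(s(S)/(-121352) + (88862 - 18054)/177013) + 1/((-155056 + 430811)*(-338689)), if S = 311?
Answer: -31547666606018988561248373/797374597159829072735 ≈ -39564.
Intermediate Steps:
((-96 + 281)*(-85))/(s(S)/(-121352) + (88862 - 18054)/177013) + 1/((-155056 + 430811)*(-338689)) = ((-96 + 281)*(-85))/(311/(-121352) + (88862 - 18054)/177013) + 1/((-155056 + 430811)*(-338689)) = (185*(-85))/(311*(-1/121352) + 70808*(1/177013)) - 1/338689/275755 = -15725/(-311/121352 + 70808/177013) + (1/275755)*(-1/338689) = -15725/8537641373/21480881576 - 1/93395185195 = -15725*21480881576/8537641373 - 1/93395185195 = -337786862782600/8537641373 - 1/93395185195 = -31547666606018988561248373/797374597159829072735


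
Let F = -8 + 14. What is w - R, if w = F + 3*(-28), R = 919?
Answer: -997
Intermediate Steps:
F = 6
w = -78 (w = 6 + 3*(-28) = 6 - 84 = -78)
w - R = -78 - 1*919 = -78 - 919 = -997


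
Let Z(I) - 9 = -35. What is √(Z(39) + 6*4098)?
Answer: √24562 ≈ 156.72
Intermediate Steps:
Z(I) = -26 (Z(I) = 9 - 35 = -26)
√(Z(39) + 6*4098) = √(-26 + 6*4098) = √(-26 + 24588) = √24562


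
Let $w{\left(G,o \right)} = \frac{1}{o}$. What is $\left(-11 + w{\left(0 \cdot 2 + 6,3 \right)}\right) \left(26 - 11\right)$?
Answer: $-160$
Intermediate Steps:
$\left(-11 + w{\left(0 \cdot 2 + 6,3 \right)}\right) \left(26 - 11\right) = \left(-11 + \frac{1}{3}\right) \left(26 - 11\right) = \left(- \frac{32}{3}\right) 15 = -160$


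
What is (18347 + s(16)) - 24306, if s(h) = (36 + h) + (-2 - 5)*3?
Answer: -5928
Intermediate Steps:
s(h) = 15 + h (s(h) = (36 + h) - 7*3 = (36 + h) - 21 = 15 + h)
(18347 + s(16)) - 24306 = (18347 + (15 + 16)) - 24306 = (18347 + 31) - 24306 = 18378 - 24306 = -5928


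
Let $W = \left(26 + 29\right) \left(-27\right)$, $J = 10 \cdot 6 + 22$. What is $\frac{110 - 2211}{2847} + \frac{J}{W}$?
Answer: $- \frac{1117813}{1409265} \approx -0.79319$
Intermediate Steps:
$J = 82$ ($J = 60 + 22 = 82$)
$W = -1485$ ($W = 55 \left(-27\right) = -1485$)
$\frac{110 - 2211}{2847} + \frac{J}{W} = \frac{110 - 2211}{2847} + \frac{82}{-1485} = \left(110 - 2211\right) \frac{1}{2847} + 82 \left(- \frac{1}{1485}\right) = \left(-2101\right) \frac{1}{2847} - \frac{82}{1485} = - \frac{2101}{2847} - \frac{82}{1485} = - \frac{1117813}{1409265}$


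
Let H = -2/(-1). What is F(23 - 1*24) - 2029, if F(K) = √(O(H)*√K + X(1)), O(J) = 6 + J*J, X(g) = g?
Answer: -2029 + √(1 + 10*I) ≈ -2026.7 + 2.1272*I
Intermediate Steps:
H = 2 (H = -2*(-1) = 2)
O(J) = 6 + J²
F(K) = √(1 + 10*√K) (F(K) = √((6 + 2²)*√K + 1) = √((6 + 4)*√K + 1) = √(10*√K + 1) = √(1 + 10*√K))
F(23 - 1*24) - 2029 = √(1 + 10*√(23 - 1*24)) - 2029 = √(1 + 10*√(23 - 24)) - 2029 = √(1 + 10*√(-1)) - 2029 = √(1 + 10*I) - 2029 = -2029 + √(1 + 10*I)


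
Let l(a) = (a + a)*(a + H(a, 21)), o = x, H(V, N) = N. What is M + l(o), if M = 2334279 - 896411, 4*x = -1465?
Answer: 13526109/8 ≈ 1.6908e+6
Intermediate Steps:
x = -1465/4 (x = (¼)*(-1465) = -1465/4 ≈ -366.25)
o = -1465/4 ≈ -366.25
M = 1437868
l(a) = 2*a*(21 + a) (l(a) = (a + a)*(a + 21) = (2*a)*(21 + a) = 2*a*(21 + a))
M + l(o) = 1437868 + 2*(-1465/4)*(21 - 1465/4) = 1437868 + 2*(-1465/4)*(-1381/4) = 1437868 + 2023165/8 = 13526109/8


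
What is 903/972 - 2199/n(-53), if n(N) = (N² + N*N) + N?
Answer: 320863/601020 ≈ 0.53386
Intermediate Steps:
n(N) = N + 2*N² (n(N) = (N² + N²) + N = 2*N² + N = N + 2*N²)
903/972 - 2199/n(-53) = 903/972 - 2199*(-1/(53*(1 + 2*(-53)))) = 903*(1/972) - 2199*(-1/(53*(1 - 106))) = 301/324 - 2199/((-53*(-105))) = 301/324 - 2199/5565 = 301/324 - 2199*1/5565 = 301/324 - 733/1855 = 320863/601020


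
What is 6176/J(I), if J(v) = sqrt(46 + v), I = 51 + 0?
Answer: 6176*sqrt(97)/97 ≈ 627.08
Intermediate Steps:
I = 51
6176/J(I) = 6176/(sqrt(46 + 51)) = 6176/(sqrt(97)) = 6176*(sqrt(97)/97) = 6176*sqrt(97)/97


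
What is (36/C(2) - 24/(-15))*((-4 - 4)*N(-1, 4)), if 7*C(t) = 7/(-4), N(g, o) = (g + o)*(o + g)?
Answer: 51264/5 ≈ 10253.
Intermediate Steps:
N(g, o) = (g + o)**2 (N(g, o) = (g + o)*(g + o) = (g + o)**2)
C(t) = -1/4 (C(t) = (7/(-4))/7 = (7*(-1/4))/7 = (1/7)*(-7/4) = -1/4)
(36/C(2) - 24/(-15))*((-4 - 4)*N(-1, 4)) = (36/(-1/4) - 24/(-15))*((-4 - 4)*(-1 + 4)**2) = (36*(-4) - 24*(-1/15))*(-8*3**2) = (-144 + 8/5)*(-8*9) = -712/5*(-72) = 51264/5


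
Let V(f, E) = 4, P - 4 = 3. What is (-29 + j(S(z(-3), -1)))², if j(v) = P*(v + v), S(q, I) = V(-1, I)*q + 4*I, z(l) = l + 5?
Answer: 729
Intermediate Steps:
P = 7 (P = 4 + 3 = 7)
z(l) = 5 + l
S(q, I) = 4*I + 4*q (S(q, I) = 4*q + 4*I = 4*I + 4*q)
j(v) = 14*v (j(v) = 7*(v + v) = 7*(2*v) = 14*v)
(-29 + j(S(z(-3), -1)))² = (-29 + 14*(4*(-1) + 4*(5 - 3)))² = (-29 + 14*(-4 + 4*2))² = (-29 + 14*(-4 + 8))² = (-29 + 14*4)² = (-29 + 56)² = 27² = 729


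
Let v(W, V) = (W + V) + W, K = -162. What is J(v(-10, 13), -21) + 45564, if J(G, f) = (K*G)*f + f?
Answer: 21729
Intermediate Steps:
v(W, V) = V + 2*W (v(W, V) = (V + W) + W = V + 2*W)
J(G, f) = f - 162*G*f (J(G, f) = (-162*G)*f + f = -162*G*f + f = f - 162*G*f)
J(v(-10, 13), -21) + 45564 = -21*(1 - 162*(13 + 2*(-10))) + 45564 = -21*(1 - 162*(13 - 20)) + 45564 = -21*(1 - 162*(-7)) + 45564 = -21*(1 + 1134) + 45564 = -21*1135 + 45564 = -23835 + 45564 = 21729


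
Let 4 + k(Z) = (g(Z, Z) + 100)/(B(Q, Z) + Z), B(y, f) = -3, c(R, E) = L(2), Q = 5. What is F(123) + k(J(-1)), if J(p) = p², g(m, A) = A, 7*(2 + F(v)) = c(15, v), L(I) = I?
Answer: -787/14 ≈ -56.214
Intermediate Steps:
c(R, E) = 2
F(v) = -12/7 (F(v) = -2 + (⅐)*2 = -2 + 2/7 = -12/7)
k(Z) = -4 + (100 + Z)/(-3 + Z) (k(Z) = -4 + (Z + 100)/(-3 + Z) = -4 + (100 + Z)/(-3 + Z))
F(123) + k(J(-1)) = -12/7 + (112 - 3*(-1)²)/(-3 + (-1)²) = -12/7 + (112 - 3*1)/(-3 + 1) = -12/7 + (112 - 3)/(-2) = -12/7 - ½*109 = -12/7 - 109/2 = -787/14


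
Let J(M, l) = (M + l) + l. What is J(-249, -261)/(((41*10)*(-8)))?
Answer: 771/3280 ≈ 0.23506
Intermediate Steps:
J(M, l) = M + 2*l
J(-249, -261)/(((41*10)*(-8))) = (-249 + 2*(-261))/(((41*10)*(-8))) = (-249 - 522)/((410*(-8))) = -771/(-3280) = -771*(-1/3280) = 771/3280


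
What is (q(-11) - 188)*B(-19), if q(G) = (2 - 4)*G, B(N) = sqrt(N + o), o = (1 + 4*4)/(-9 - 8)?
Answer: -332*I*sqrt(5) ≈ -742.38*I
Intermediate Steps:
o = -1 (o = (1 + 16)/(-17) = 17*(-1/17) = -1)
B(N) = sqrt(-1 + N) (B(N) = sqrt(N - 1) = sqrt(-1 + N))
q(G) = -2*G
(q(-11) - 188)*B(-19) = (-2*(-11) - 188)*sqrt(-1 - 19) = (22 - 188)*sqrt(-20) = -332*I*sqrt(5)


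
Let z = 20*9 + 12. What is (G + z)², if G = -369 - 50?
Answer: 51529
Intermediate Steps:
G = -419
z = 192 (z = 180 + 12 = 192)
(G + z)² = (-419 + 192)² = (-227)² = 51529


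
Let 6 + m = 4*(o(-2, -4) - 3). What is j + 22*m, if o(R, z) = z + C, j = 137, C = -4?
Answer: -963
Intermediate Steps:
o(R, z) = -4 + z (o(R, z) = z - 4 = -4 + z)
m = -50 (m = -6 + 4*((-4 - 4) - 3) = -6 + 4*(-8 - 3) = -6 + 4*(-11) = -6 - 44 = -50)
j + 22*m = 137 + 22*(-50) = 137 - 1100 = -963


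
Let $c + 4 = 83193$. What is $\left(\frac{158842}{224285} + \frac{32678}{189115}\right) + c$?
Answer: $\frac{705710704646907}{8483131555} \approx 83190.0$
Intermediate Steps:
$c = 83189$ ($c = -4 + 83193 = 83189$)
$\left(\frac{158842}{224285} + \frac{32678}{189115}\right) + c = \left(\frac{158842}{224285} + \frac{32678}{189115}\right) + 83189 = \frac{7473718012}{8483131555} + 83189 = \frac{705710704646907}{8483131555}$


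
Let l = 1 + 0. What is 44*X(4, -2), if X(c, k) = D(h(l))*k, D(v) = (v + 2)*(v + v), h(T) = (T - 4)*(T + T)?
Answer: -4224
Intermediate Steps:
l = 1
h(T) = 2*T*(-4 + T) (h(T) = (-4 + T)*(2*T) = 2*T*(-4 + T))
D(v) = 2*v*(2 + v) (D(v) = (2 + v)*(2*v) = 2*v*(2 + v))
X(c, k) = 48*k (X(c, k) = (2*(2*1*(-4 + 1))*(2 + 2*1*(-4 + 1)))*k = (2*(2*1*(-3))*(2 + 2*1*(-3)))*k = (2*(-6)*(2 - 6))*k = (2*(-6)*(-4))*k = 48*k)
44*X(4, -2) = 44*(48*(-2)) = 44*(-96) = -4224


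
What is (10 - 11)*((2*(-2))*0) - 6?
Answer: -6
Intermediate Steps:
(10 - 11)*((2*(-2))*0) - 6 = -(-4)*0 - 6 = -1*0 - 6 = 0 - 6 = -6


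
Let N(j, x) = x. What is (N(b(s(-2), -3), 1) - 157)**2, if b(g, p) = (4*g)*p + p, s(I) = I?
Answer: 24336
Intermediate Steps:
b(g, p) = p + 4*g*p (b(g, p) = 4*g*p + p = p + 4*g*p)
(N(b(s(-2), -3), 1) - 157)**2 = (1 - 157)**2 = (-156)**2 = 24336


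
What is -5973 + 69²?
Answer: -1212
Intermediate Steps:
-5973 + 69² = -5973 + 4761 = -1212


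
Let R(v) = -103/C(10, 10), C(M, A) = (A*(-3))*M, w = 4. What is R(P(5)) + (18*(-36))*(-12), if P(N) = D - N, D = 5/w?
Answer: 2332903/300 ≈ 7776.3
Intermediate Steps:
D = 5/4 ≈ 1.2500
P(N) = 5/4 - N
C(M, A) = -3*A*M (C(M, A) = (-3*A)*M = -3*A*M)
R(v) = 103/300 (R(v) = -103/((-3*10*10)) = -103/(-300) = -103*(-1/300) = 103/300)
R(P(5)) + (18*(-36))*(-12) = 103/300 + (18*(-36))*(-12) = 103/300 - 648*(-12) = 103/300 + 7776 = 2332903/300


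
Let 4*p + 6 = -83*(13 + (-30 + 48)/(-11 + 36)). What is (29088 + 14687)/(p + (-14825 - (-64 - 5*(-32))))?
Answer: -4377500/1520719 ≈ -2.8786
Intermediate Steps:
p = -28619/100 (p = -3/2 + (-83*(13 + (-30 + 48)/(-11 + 36)))/4 = -3/2 + (-83*(13 + 18/25))/4 = -3/2 + (-83*343/25)/4 = -3/2 + (¼)*(-28469/25) = -3/2 - 28469/100 = -28619/100 ≈ -286.19)
(29088 + 14687)/(p + (-14825 - (-64 - 5*(-32)))) = (29088 + 14687)/(-28619/100 + (-14825 - (-64 - 5*(-32)))) = 43775/(-28619/100 + (-14825 - (-64 + 160))) = 43775/(-28619/100 + (-14825 - 1*96)) = 43775/(-28619/100 + (-14825 - 96)) = 43775/(-28619/100 - 14921) = 43775/(-1520719/100) = 43775*(-100/1520719) = -4377500/1520719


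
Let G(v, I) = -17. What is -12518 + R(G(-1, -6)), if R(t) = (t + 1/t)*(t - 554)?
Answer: -47216/17 ≈ -2777.4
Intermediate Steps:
R(t) = (-554 + t)*(t + 1/t) (R(t) = (t + 1/t)*(-554 + t) = (-554 + t)*(t + 1/t))
-12518 + R(G(-1, -6)) = -12518 + (1 + (-17)² - 554*(-17) - 554/(-17)) = -12518 + (1 + 289 + 9418 - 554*(-1/17)) = -12518 + (1 + 289 + 9418 + 554/17) = -12518 + 165590/17 = -47216/17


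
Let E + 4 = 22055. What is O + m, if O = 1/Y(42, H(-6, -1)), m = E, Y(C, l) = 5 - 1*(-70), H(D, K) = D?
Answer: 1653826/75 ≈ 22051.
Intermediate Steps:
E = 22051 (E = -4 + 22055 = 22051)
Y(C, l) = 75 (Y(C, l) = 5 + 70 = 75)
m = 22051
O = 1/75 ≈ 0.013333
O + m = 1/75 + 22051 = 1653826/75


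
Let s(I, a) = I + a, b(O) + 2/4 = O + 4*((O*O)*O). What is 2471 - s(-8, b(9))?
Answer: -891/2 ≈ -445.50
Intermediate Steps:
b(O) = -1/2 + O + 4*O**3 (b(O) = -1/2 + (O + 4*((O*O)*O)) = -1/2 + (O + 4*(O**2*O)) = -1/2 + (O + 4*O**3) = -1/2 + O + 4*O**3)
2471 - s(-8, b(9)) = 2471 - (-8 + (-1/2 + 9 + 4*9**3)) = 2471 - (-8 + (-1/2 + 9 + 4*729)) = 2471 - (-8 + (-1/2 + 9 + 2916)) = 2471 - (-8 + 5849/2) = 2471 - 1*5833/2 = 2471 - 5833/2 = -891/2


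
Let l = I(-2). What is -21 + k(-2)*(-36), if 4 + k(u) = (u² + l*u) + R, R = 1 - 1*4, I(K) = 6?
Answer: 519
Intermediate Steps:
l = 6
R = -3 (R = 1 - 4 = -3)
k(u) = -7 + u² + 6*u (k(u) = -4 + ((u² + 6*u) - 3) = -4 + (-3 + u² + 6*u) = -7 + u² + 6*u)
-21 + k(-2)*(-36) = -21 + (-7 + (-2)² + 6*(-2))*(-36) = -21 + (-7 + 4 - 12)*(-36) = -21 - 15*(-36) = -21 + 540 = 519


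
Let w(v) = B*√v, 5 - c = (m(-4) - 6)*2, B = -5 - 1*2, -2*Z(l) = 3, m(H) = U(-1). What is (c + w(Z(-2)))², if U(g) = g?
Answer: 575/2 - 133*I*√6 ≈ 287.5 - 325.78*I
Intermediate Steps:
m(H) = -1
Z(l) = -3/2 (Z(l) = -½*3 = -3/2)
B = -7 (B = -5 - 2 = -7)
c = 19 (c = 5 - (-1 - 6)*2 = 5 - (-7)*2 = 5 - 1*(-14) = 5 + 14 = 19)
w(v) = -7*√v
(c + w(Z(-2)))² = (19 - 7*I*√6/2)²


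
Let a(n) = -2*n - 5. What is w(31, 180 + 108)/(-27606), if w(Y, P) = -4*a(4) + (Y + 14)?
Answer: -97/27606 ≈ -0.0035137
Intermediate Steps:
a(n) = -5 - 2*n
w(Y, P) = 66 + Y (w(Y, P) = -4*(-5 - 2*4) + (Y + 14) = -4*(-5 - 8) + (14 + Y) = -4*(-13) + (14 + Y) = 52 + (14 + Y) = 66 + Y)
w(31, 180 + 108)/(-27606) = (66 + 31)/(-27606) = 97*(-1/27606) = -97/27606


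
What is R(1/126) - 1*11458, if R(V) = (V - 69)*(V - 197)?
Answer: 33861745/15876 ≈ 2132.9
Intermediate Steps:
R(V) = (-197 + V)*(-69 + V) (R(V) = (-69 + V)*(-197 + V) = (-197 + V)*(-69 + V))
R(1/126) - 1*11458 = (13593 + (1/126)² - 266/126) - 1*11458 = (13593 + (1/126)² - 266*1/126) - 11458 = (13593 + 1/15876 - 19/9) - 11458 = 215768953/15876 - 11458 = 33861745/15876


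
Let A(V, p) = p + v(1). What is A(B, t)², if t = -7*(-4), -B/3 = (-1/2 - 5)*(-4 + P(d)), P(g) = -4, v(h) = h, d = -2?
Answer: 841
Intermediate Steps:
B = -132 (B = -3*(-1/2 - 5)*(-4 - 4) = -3*(-1*½ - 5)*(-8) = -3*(-½ - 5)*(-8) = -(-33)*(-8)/2 = -3*44 = -132)
t = 28
A(V, p) = 1 + p (A(V, p) = p + 1 = 1 + p)
A(B, t)² = (1 + 28)² = 29² = 841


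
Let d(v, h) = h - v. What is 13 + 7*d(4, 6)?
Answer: 27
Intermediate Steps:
13 + 7*d(4, 6) = 13 + 7*(6 - 1*4) = 13 + 7*(6 - 4) = 13 + 7*2 = 13 + 14 = 27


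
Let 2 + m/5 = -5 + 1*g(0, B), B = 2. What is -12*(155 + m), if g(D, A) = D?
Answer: -1440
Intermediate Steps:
m = -35 (m = -10 + 5*(-5 + 1*0) = -10 + 5*(-5 + 0) = -10 + 5*(-5) = -10 - 25 = -35)
-12*(155 + m) = -12*(155 - 35) = -12*120 = -1440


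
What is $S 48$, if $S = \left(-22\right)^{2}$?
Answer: $23232$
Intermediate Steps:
$S = 484$
$S 48 = 484 \cdot 48 = 23232$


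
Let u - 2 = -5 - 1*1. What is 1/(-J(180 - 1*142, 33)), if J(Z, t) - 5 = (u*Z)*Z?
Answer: 1/5771 ≈ 0.00017328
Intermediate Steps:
u = -4 (u = 2 + (-5 - 1*1) = 2 + (-5 - 1) = 2 - 6 = -4)
J(Z, t) = 5 - 4*Z² (J(Z, t) = 5 + (-4*Z)*Z = 5 - 4*Z²)
1/(-J(180 - 1*142, 33)) = 1/(-(5 - 4*(180 - 1*142)²)) = 1/(-(5 - 4*(180 - 142)²)) = 1/(-(5 - 4*38²)) = 1/(-(5 - 4*1444)) = 1/(-(5 - 5776)) = 1/(-1*(-5771)) = 1/5771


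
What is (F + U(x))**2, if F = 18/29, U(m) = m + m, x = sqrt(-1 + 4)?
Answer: 10416/841 + 72*sqrt(3)/29 ≈ 16.686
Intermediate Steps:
x = sqrt(3) ≈ 1.7320
U(m) = 2*m
F = 18/29 (F = 18*(1/29) = 18/29 ≈ 0.62069)
(F + U(x))**2 = (18/29 + 2*sqrt(3))**2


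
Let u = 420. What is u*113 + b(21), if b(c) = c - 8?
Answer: 47473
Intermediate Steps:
b(c) = -8 + c
u*113 + b(21) = 420*113 + (-8 + 21) = 47460 + 13 = 47473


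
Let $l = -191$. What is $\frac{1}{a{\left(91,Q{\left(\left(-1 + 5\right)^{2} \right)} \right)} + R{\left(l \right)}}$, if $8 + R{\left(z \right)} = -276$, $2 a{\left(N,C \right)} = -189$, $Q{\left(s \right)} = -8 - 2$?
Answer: $- \frac{2}{757} \approx -0.002642$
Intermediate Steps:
$Q{\left(s \right)} = -10$
$a{\left(N,C \right)} = - \frac{189}{2}$ ($a{\left(N,C \right)} = \frac{1}{2} \left(-189\right) = - \frac{189}{2}$)
$R{\left(z \right)} = -284$ ($R{\left(z \right)} = -8 - 276 = -284$)
$\frac{1}{a{\left(91,Q{\left(\left(-1 + 5\right)^{2} \right)} \right)} + R{\left(l \right)}} = \frac{1}{- \frac{189}{2} - 284} = \frac{1}{- \frac{757}{2}} = - \frac{2}{757}$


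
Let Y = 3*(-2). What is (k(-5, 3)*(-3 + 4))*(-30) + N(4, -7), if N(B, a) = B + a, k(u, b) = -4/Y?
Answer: -23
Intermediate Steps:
Y = -6
k(u, b) = ⅔ (k(u, b) = -4/(-6) = -4*(-⅙) = ⅔)
(k(-5, 3)*(-3 + 4))*(-30) + N(4, -7) = (2*(-3 + 4)/3)*(-30) + (4 - 7) = ((⅔)*1)*(-30) - 3 = (⅔)*(-30) - 3 = -20 - 3 = -23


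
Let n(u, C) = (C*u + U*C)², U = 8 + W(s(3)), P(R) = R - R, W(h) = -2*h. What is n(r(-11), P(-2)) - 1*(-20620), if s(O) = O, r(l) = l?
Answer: 20620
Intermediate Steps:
P(R) = 0
U = 2 (U = 8 - 2*3 = 8 - 6 = 2)
n(u, C) = (2*C + C*u)² (n(u, C) = (C*u + 2*C)² = (2*C + C*u)²)
n(r(-11), P(-2)) - 1*(-20620) = 0²*(2 - 11)² - 1*(-20620) = 0*(-9)² + 20620 = 0*81 + 20620 = 0 + 20620 = 20620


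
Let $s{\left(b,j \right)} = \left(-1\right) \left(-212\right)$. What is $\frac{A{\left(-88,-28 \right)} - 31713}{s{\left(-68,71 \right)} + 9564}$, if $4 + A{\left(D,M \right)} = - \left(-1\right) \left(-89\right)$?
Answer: $- \frac{15903}{4888} \approx -3.2535$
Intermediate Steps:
$A{\left(D,M \right)} = -93$ ($A{\left(D,M \right)} = -4 - \left(-1\right) \left(-89\right) = -4 - 89 = -93$)
$s{\left(b,j \right)} = 212$
$\frac{A{\left(-88,-28 \right)} - 31713}{s{\left(-68,71 \right)} + 9564} = \frac{-93 - 31713}{212 + 9564} = - \frac{31806}{9776} = \left(-31806\right) \frac{1}{9776} = - \frac{15903}{4888}$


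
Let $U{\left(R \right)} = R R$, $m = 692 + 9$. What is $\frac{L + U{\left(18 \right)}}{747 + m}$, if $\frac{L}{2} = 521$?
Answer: $\frac{683}{724} \approx 0.94337$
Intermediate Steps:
$L = 1042$ ($L = 2 \cdot 521 = 1042$)
$m = 701$
$U{\left(R \right)} = R^{2}$
$\frac{L + U{\left(18 \right)}}{747 + m} = \frac{1042 + 18^{2}}{747 + 701} = \frac{1042 + 324}{1448} = 1366 \cdot \frac{1}{1448} = \frac{683}{724}$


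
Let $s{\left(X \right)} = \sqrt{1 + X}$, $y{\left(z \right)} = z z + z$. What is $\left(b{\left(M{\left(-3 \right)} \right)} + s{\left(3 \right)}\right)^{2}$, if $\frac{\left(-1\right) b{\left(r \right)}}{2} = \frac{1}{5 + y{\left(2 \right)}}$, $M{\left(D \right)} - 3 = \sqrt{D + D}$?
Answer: $\frac{400}{121} \approx 3.3058$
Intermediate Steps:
$y{\left(z \right)} = z + z^{2}$ ($y{\left(z \right)} = z^{2} + z = z + z^{2}$)
$M{\left(D \right)} = 3 + \sqrt{2} \sqrt{D}$ ($M{\left(D \right)} = 3 + \sqrt{D + D} = 3 + \sqrt{2 D} = 3 + \sqrt{2} \sqrt{D}$)
$b{\left(r \right)} = - \frac{2}{11}$ ($b{\left(r \right)} = - \frac{2}{5 + 2 \left(1 + 2\right)} = - \frac{2}{5 + 2 \cdot 3} = - \frac{2}{5 + 6} = - \frac{2}{11}$)
$\left(b{\left(M{\left(-3 \right)} \right)} + s{\left(3 \right)}\right)^{2} = \left(- \frac{2}{11} + \sqrt{1 + 3}\right)^{2} = \left(- \frac{2}{11} + \sqrt{4}\right)^{2} = \left(- \frac{2}{11} + 2\right)^{2} = \left(\frac{20}{11}\right)^{2} = \frac{400}{121}$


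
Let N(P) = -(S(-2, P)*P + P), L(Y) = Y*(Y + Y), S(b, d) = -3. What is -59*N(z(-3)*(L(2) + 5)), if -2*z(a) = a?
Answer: -2301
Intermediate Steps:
z(a) = -a/2
L(Y) = 2*Y**2 (L(Y) = Y*(2*Y) = 2*Y**2)
N(P) = 2*P (N(P) = -(-3*P + P) = -(-2)*P = 2*P)
-59*N(z(-3)*(L(2) + 5)) = -118*(-1/2*(-3))*(2*2**2 + 5) = -118*3*(2*4 + 5)/2 = -118*3*(8 + 5)/2 = -118*(3/2)*13 = -118*39/2 = -59*39 = -2301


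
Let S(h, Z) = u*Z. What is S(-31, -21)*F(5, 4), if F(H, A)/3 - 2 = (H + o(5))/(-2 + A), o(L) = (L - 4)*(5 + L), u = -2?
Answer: 1197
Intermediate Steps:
o(L) = (-4 + L)*(5 + L)
F(H, A) = 6 + 3*(10 + H)/(-2 + A) (F(H, A) = 6 + 3*((H + (-20 + 5 + 5**2))/(-2 + A)) = 6 + 3*((H + (-20 + 5 + 25))/(-2 + A)) = 6 + 3*((H + 10)/(-2 + A)) = 6 + 3*((10 + H)/(-2 + A)) = 6 + 3*(10 + H)/(-2 + A))
S(h, Z) = -2*Z
S(-31, -21)*F(5, 4) = (-2*(-21))*(3*(6 + 5 + 2*4)/(-2 + 4)) = 42*(3*(6 + 5 + 8)/2) = 42*(3*(1/2)*19) = 42*(57/2) = 1197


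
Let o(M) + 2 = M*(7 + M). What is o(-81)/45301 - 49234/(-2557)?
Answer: 2245670978/115834657 ≈ 19.387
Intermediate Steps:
o(M) = -2 + M*(7 + M)
o(-81)/45301 - 49234/(-2557) = (-2 + (-81)² + 7*(-81))/45301 - 49234/(-2557) = (-2 + 6561 - 567)*(1/45301) - 49234*(-1/2557) = 5992*(1/45301) + 49234/2557 = 5992/45301 + 49234/2557 = 2245670978/115834657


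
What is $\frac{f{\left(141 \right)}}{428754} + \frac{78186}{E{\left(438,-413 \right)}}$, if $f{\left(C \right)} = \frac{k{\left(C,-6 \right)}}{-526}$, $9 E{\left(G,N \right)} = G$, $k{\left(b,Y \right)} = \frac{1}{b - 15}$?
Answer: $\frac{3332611804096943}{2074375307592} \approx 1606.6$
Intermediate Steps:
$k{\left(b,Y \right)} = \frac{1}{-15 + b}$
$E{\left(G,N \right)} = \frac{G}{9}$
$f{\left(C \right)} = - \frac{1}{526 \left(-15 + C\right)}$ ($f{\left(C \right)} = \frac{1}{\left(-15 + C\right) \left(-526\right)} = \frac{1}{-15 + C} \left(- \frac{1}{526}\right) = - \frac{1}{526 \left(-15 + C\right)}$)
$\frac{f{\left(141 \right)}}{428754} + \frac{78186}{E{\left(438,-413 \right)}} = \frac{\left(-1\right) \frac{1}{-7890 + 526 \cdot 141}}{428754} + \frac{78186}{\frac{1}{9} \cdot 438} = - \frac{1}{-7890 + 74166} \cdot \frac{1}{428754} + \frac{78186}{\frac{146}{3}} = - \frac{1}{66276} \cdot \frac{1}{428754} + 78186 \cdot \frac{3}{146} = \left(-1\right) \frac{1}{66276} \cdot \frac{1}{428754} + \frac{117279}{73} = \left(- \frac{1}{66276}\right) \frac{1}{428754} + \frac{117279}{73} = - \frac{1}{28416100104} + \frac{117279}{73} = \frac{3332611804096943}{2074375307592}$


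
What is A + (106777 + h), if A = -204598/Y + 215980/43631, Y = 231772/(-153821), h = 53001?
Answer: 1494463909372877/5056222066 ≈ 2.9557e+5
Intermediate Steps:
Y = -231772/153821 (Y = 231772*(-1/153821) = -231772/153821 ≈ -1.5068)
A = 686590860111529/5056222066 (A = -204598/(-231772/153821) + 215980/43631 = -204598*(-153821/231772) + 215980*(1/43631) = 15735734479/115886 + 215980/43631 = 686590860111529/5056222066 ≈ 1.3579e+5)
A + (106777 + h) = 686590860111529/5056222066 + (106777 + 53001) = 686590860111529/5056222066 + 159778 = 1494463909372877/5056222066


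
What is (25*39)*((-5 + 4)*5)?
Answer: -4875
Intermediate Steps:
(25*39)*((-5 + 4)*5) = 975*(-1*5) = 975*(-5) = -4875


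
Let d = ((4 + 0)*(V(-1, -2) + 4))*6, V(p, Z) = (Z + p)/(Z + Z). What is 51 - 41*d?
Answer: -4623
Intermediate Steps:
V(p, Z) = (Z + p)/(2*Z) (V(p, Z) = (Z + p)/((2*Z)) = (Z + p)*(1/(2*Z)) = (Z + p)/(2*Z))
d = 114 (d = ((4 + 0)*((1/2)*(-2 - 1)/(-2) + 4))*6 = (4*((1/2)*(-1/2)*(-3) + 4))*6 = (4*(3/4 + 4))*6 = (4*(19/4))*6 = 19*6 = 114)
51 - 41*d = 51 - 41*114 = 51 - 4674 = -4623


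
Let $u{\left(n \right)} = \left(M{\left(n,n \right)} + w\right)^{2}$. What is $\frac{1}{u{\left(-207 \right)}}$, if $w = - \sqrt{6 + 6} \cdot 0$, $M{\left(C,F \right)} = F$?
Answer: $\frac{1}{42849} \approx 2.3338 \cdot 10^{-5}$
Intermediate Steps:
$w = 0$ ($w = - \sqrt{12} \cdot 0 = - 2 \sqrt{3} \cdot 0 = 0$)
$u{\left(n \right)} = n^{2}$ ($u{\left(n \right)} = \left(n + 0\right)^{2} = n^{2}$)
$\frac{1}{u{\left(-207 \right)}} = \frac{1}{\left(-207\right)^{2}} = \frac{1}{42849}$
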